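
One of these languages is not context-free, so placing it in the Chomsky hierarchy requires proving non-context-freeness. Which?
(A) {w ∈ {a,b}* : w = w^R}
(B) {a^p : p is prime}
(B) {a^p : p is prime}

(B) {a^p : p is prime} requires the CFL pumping lemma.

- {w ∈ {a,b}* : w = w^R} is context-free (but not regular)
  • Can be shown non-regular with the regular pumping lemma
  • After pumping, the string is no longer symmetric

- {a^p : p is prime} is NOT context-free
  • Requires the CFL pumping lemma to prove
  • The CFL pumping lemma also fails because prime gaps are unbounded

The CFL pumping lemma is "stronger" in that it can prove non-membership
in the larger class of context-free languages.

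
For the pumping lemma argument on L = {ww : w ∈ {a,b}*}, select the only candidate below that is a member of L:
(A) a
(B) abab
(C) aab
(B) abab

The pumping lemma is applied to a string s that lies in L, so first check membership of each option:
- (A) a has odd length 1, so it cannot be written as ww and is not in L ✗
- (B) abab splits into halves ab · ab, which are equal, so it is in L (w = ab) ✓
- (C) aab has odd length 3, so it cannot be written as ww and is not in L ✗

Only (B) abab is in L, so it is the only candidate that could play the role of s.
(In a complete proof one picks s in terms of the pumping length p so that |s| ≥ p is guaranteed; a fixed string like abab illustrates the shape of such an s.)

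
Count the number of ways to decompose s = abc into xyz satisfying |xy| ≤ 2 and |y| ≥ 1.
3

For s = 'abc' with pumping length p = 2:

Constraints: |xy| ≤ 2, |y| > 0

Valid decompositions (|xy| ≤ p, |y| ≥ 1):
  • x='', y='a', z='bc'
  • x='a', y='b', z='c'
  • x='', y='ab', z='c'

Total count: 3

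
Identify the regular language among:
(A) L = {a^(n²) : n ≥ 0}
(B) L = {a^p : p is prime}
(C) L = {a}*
(C) {a}*

(C) L = {a}* is regular.

This can be recognized by a finite automaton (DFA/NFA).
Regular expressions like {a}* define regular languages.

The other choices are not regular:
- {a^(n²) : n ≥ 0}: After pumping, length is no longer a perfect square
- {a^p : p is prime}: After pumping, the length becomes composite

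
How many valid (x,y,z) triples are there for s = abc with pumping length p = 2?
3

For s = 'abc' with pumping length p = 2:

Constraints: |xy| ≤ 2, |y| > 0

Valid decompositions (|xy| ≤ p, |y| ≥ 1):
  • x='', y='a', z='bc'
  • x='a', y='b', z='c'
  • x='', y='ab', z='c'

Total count: 3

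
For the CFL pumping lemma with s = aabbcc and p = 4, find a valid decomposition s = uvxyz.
u='a', v='a', x='bb', y='c', z='c'

For s = aabbcc with pumping length p = 4:

One valid decomposition:
- u = 'a'
- v = 'a'
- x = 'bb'
- y = 'c'
- z = 'c'

Verification:
- uvxyz = 'a' + 'a' + 'bb' + 'c' + 'c' = aabbcc ✓
- |vxy| = |'abbc'| = 4 ≤ 4 ✓
- |vy| = |'ac'| = 2 > 0 ✓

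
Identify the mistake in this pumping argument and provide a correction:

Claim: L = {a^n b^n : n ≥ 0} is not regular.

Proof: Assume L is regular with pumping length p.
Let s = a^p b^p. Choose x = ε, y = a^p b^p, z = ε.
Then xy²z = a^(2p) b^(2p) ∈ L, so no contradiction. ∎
Error: The decomposition violates |xy| ≤ p. With y = a^p b^p, |xy| = |y| = 2p > p. (The proof also miscomputes xy²z, which would be a^p b^p a^p b^p rather than a^(2p) b^(2p), and it wrongly treats one harmless decomposition as settling the matter — the prover does not get to choose the decomposition.)

Correction: The pumping lemma requires |xy| ≤ p, and the argument must handle every decomposition satisfying |xy| ≤ p, |y| ≥ 1. Since s starts with p a's, any such y consists only of a's, say y = a^k with k ≥ 1. Then xy²z = a^(p+k) b^p has unequal numbers of a's and b's, so xy²z ∉ L — the required contradiction.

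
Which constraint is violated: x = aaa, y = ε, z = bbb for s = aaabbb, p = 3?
Violated: |y| > 0

The decomposition x = aaa, y = ε, z = bbb for s = aaabbb with p = 3
violates the constraint: |y| > 0

|y| = 0, but the pumping lemma requires |y| > 0 (y must be non-empty).

Pumping lemma constraints:
1. xyz = s (decomposition is valid)
2. |xy| ≤ p
3. |y| > 0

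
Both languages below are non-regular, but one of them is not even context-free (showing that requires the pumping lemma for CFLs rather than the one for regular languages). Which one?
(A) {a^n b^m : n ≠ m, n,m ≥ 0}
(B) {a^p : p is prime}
(B) {a^p : p is prime}

(B) {a^p : p is prime} requires the CFL pumping lemma.

- {a^n b^m : n ≠ m, n,m ≥ 0} is context-free (but not regular)
  • Can be shown non-regular with the regular pumping lemma
  • After pumping a's, we can make n = m

- {a^p : p is prime} is NOT context-free
  • Requires the CFL pumping lemma to prove
  • The CFL pumping lemma also fails because prime gaps are unbounded

The CFL pumping lemma is "stronger" in that it can prove non-membership
in the larger class of context-free languages.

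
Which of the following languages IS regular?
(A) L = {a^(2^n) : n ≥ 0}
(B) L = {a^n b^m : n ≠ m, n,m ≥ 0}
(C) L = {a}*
(C) {a}*

(C) L = {a}* is regular.

This can be recognized by a finite automaton (DFA/NFA).
Regular expressions like {a}* define regular languages.

The other choices are not regular:
- {a^(2^n) : n ≥ 0}: After pumping, length is no longer a power of 2
- {a^n b^m : n ≠ m, n,m ≥ 0}: After pumping a's, we can make n = m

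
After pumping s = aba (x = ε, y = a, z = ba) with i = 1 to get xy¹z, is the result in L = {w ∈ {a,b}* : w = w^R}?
Yes

xy¹z = ε · a · ba = aba.
aba reversed is aba, the same string, so it is a palindrome and is in L.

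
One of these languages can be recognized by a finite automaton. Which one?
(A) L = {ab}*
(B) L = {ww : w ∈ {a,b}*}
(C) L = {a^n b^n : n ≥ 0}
(A) {ab}*

(A) L = {ab}* is regular.

This can be recognized by a finite automaton (DFA/NFA).
Regular expressions like {ab}* define regular languages.

The other choices are not regular:
- {a^n b^n : n ≥ 0}: After pumping, the number of a's and b's become unequal
- {ww : w ∈ {a,b}*}: After pumping, the two halves no longer match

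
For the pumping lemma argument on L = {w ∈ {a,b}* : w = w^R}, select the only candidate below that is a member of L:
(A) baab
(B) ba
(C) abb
(A) baab

The pumping lemma is applied to a string s that lies in L, so first check membership of each option:
- (A) baab reversed is baab, the same string, so it is a palindrome and is in L ✓
- (B) ba reversed is ab ≠ ba, so it is not a palindrome and is not in L ✗
- (C) abb reversed is bba ≠ abb, so it is not a palindrome and is not in L ✗

Only (A) baab is in L, so it is the only candidate that could play the role of s.
(In a complete proof one picks s in terms of the pumping length p so that |s| ≥ p is guaranteed; a fixed string like baab illustrates the shape of such an s.)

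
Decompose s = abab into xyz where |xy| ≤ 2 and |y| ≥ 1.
x = '', y = 'ab', z = 'ab'

For s = abab and p = 2, one valid decomposition is:
- x = '' (length 0)
- y = 'ab' (length 2)
- z = 'ab' (length 2)

Verification:
- xyz = '' + 'ab' + 'ab' = abab ✓
- |xy| = 2 ≤ 2 ✓
- |y| = 2 > 0 ✓

All pumping lemma constraints are satisfied.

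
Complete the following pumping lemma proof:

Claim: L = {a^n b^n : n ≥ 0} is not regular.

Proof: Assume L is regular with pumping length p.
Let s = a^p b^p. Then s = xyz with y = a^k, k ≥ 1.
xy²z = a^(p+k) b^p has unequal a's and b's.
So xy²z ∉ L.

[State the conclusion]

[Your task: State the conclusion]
This contradicts the pumping lemma for regular languages,
which guarantees xy^i z ∈ L for all i ≥ 0.

Since our assumption that L is regular leads to a contradiction,
we conclude that L = {a^n b^n : n ≥ 0} is NOT regular. ∎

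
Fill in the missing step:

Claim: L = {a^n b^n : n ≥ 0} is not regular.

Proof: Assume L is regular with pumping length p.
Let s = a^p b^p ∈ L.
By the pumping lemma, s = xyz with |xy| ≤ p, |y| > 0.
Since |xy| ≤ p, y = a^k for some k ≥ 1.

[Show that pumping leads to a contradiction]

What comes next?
Consider xy²z = a^(p+k) b^p.

Since k ≥ 1, we have p + k > p.
So xy²z has more a's than b's: (p+k) a's vs p b's.
This means xy²z ∉ L because a^n b^n requires equal counts.

This contradicts the pumping lemma which states xy²z ∈ L.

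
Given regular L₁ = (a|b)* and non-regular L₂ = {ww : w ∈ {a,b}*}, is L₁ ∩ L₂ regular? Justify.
No — L₁ ∩ L₂ is not regular.

(a|b)* is all strings over {a,b}, so L₁ ∩ L₂ = {ww : w ∈ {a,b}*} = L₂ itself, which is not regular (pump s = a^p b a^p b).

Note that the bare facts "L₁ regular, L₂ non-regular" do not settle the question by themselves: the closure of regular languages under ∪, ∩, complement and difference applies only when BOTH operands are regular. With a non-regular operand the result can come out regular or non-regular depending on the specific languages, so one has to work out L₁ ∩ L₂ for this particular pair, as above.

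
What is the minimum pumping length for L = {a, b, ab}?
p = 3

For a finite language L, the pumping lemma holds vacuously if p > max|s| for s ∈ L.

The longest string in L = {a, b, ab} has length 2.
If p = 3, then no string s ∈ L has |s| ≥ p, so the condition is vacuously true.

The minimum pumping length is p = 3.

Why no smaller p works: for any p ≤ 2, the longest string s ∈ L has |s| = 2 ≥ p, so it would
have to be pumpable; but pumping up (i = 2, 3, ...) produces ever longer strings, which cannot all lie in the
finite language L. So the pumping property fails for every p ≤ 2.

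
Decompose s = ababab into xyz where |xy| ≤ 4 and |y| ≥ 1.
x = '', y = 'abab', z = 'ab'

For s = ababab and p = 4, one valid decomposition is:
- x = '' (length 0)
- y = 'abab' (length 4)
- z = 'ab' (length 2)

Verification:
- xyz = '' + 'abab' + 'ab' = ababab ✓
- |xy| = 4 ≤ 4 ✓
- |y| = 4 > 0 ✓

All pumping lemma constraints are satisfied.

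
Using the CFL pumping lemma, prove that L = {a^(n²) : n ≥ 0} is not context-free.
Assume for contradiction that L is context-free, and let p ≥ 1 be the pumping length given by the pumping lemma for CFLs.
Choose s = a^(p²). Then s ∈ L and |s| = p² ≥ p.
By the CFL pumping lemma, s = uvxyz for some u, v, x, y, z with |vxy| ≤ p, |vy| ≥ 1, and uv^i xy^i z ∈ L for every i ≥ 0.
All symbols are a's, so only lengths matter: let k = |vy|, with 1 ≤ k ≤ |vxy| ≤ p.

Take i = 2: |uv²xy²z| = p² + k, and p² < p² + k ≤ p² + p < (p + 1)².
So the length lies strictly between consecutive squares and is not a perfect square; uv²xy²z ∉ L.

This contradicts the CFL pumping lemma, which requires uv^i xy^i z ∈ L for all i ≥ 0.
Hence L = {a^(n²) : n ≥ 0} is not context-free. ∎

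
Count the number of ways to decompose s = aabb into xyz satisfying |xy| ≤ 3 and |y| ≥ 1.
6

For s = 'aabb' with pumping length p = 3:

Constraints: |xy| ≤ 3, |y| > 0

Valid decompositions (|xy| ≤ p, |y| ≥ 1):
  • x='', y='a', z='abb'
  • x='a', y='a', z='bb'
  • x='', y='aa', z='bb'
  • x='aa', y='b', z='b'
  • x='a', y='ab', z='b'
  • x='', y='aab', z='b'

Total count: 6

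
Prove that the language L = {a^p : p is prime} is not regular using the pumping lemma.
Assume for contradiction that L is regular, and let p ≥ 1 be the pumping length given by the pumping lemma.
Choose a prime q with q ≥ p (one exists because there are infinitely many primes) and let s = a^q. Then s ∈ L and |s| = q ≥ p.
By the pumping lemma, s = xyz for some x, y, z with |xy| ≤ p, |y| ≥ 1, and xy^i z ∈ L for every i ≥ 0.
Here y = a^k for some k with 1 ≤ k ≤ p, and xy^i z = a^(q + (i − 1)k) for every i ≥ 0.

Take i = q + 1: |xy^(q+1) z| = q + qk = q(k + 1).
Both factors satisfy q ≥ 2 and k + 1 ≥ 2, so q(k + 1) is composite, and xy^(q+1) z ∉ L.

This contradicts the pumping lemma, which requires xy^i z ∈ L for all i ≥ 0.
Hence L = {a^p : p is prime} is not regular. ∎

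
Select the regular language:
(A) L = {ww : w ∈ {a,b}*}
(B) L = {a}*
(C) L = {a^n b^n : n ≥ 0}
(B) {a}*

(B) L = {a}* is regular.

This can be recognized by a finite automaton (DFA/NFA).
Regular expressions like {a}* define regular languages.

The other choices are not regular:
- {ww : w ∈ {a,b}*}: After pumping, the two halves no longer match
- {a^n b^n : n ≥ 0}: After pumping, the number of a's and b's become unequal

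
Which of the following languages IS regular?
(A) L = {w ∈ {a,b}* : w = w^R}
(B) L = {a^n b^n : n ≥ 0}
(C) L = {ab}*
(C) {ab}*

(C) L = {ab}* is regular.

This can be recognized by a finite automaton (DFA/NFA).
Regular expressions like {ab}* define regular languages.

The other choices are not regular:
- {a^n b^n : n ≥ 0}: After pumping, the number of a's and b's become unequal
- {w ∈ {a,b}* : w = w^R}: After pumping, the string is no longer symmetric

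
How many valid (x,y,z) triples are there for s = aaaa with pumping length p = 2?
3

For s = 'aaaa' with pumping length p = 2:

Constraints: |xy| ≤ 2, |y| > 0

Valid decompositions (|xy| ≤ p, |y| ≥ 1):
  • x='', y='a', z='aaa'
  • x='a', y='a', z='aa'
  • x='', y='aa', z='aa'

Total count: 3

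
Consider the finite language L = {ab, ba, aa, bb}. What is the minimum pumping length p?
p = 3

For a finite language L, the pumping lemma holds vacuously if p > max|s| for s ∈ L.

The longest string in L = {ab, ba, aa, bb} has length 2.
If p = 3, then no string s ∈ L has |s| ≥ p, so the condition is vacuously true.

The minimum pumping length is p = 3.

Why no smaller p works: for any p ≤ 2, the longest string s ∈ L has |s| = 2 ≥ p, so it would
have to be pumpable; but pumping up (i = 2, 3, ...) produces ever longer strings, which cannot all lie in the
finite language L. So the pumping property fails for every p ≤ 2.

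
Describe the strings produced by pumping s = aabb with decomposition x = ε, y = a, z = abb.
{xy^i z : i ≥ 0} = {a^(i+1) b^2 : i ≥ 0} = {abb, aabb, aaabb, ...}

With x = ε, y = a, z = abb: Starting with aabb and pumping the first 'a' (z = abb keeps the second 'a'), we get strings with i+1 a's followed by 2 b's for i = 0, 1, 2, ...; note bb is not produced because z always contributes one a.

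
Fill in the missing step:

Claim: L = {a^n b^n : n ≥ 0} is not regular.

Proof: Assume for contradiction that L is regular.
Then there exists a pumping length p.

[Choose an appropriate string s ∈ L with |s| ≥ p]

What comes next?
s = a^p b^p

This string is in L (has equal a's and b's) and has length 2p ≥ p.
Any decomposition xyz with |xy| ≤ p means y consists only of a's,
so pumping will unbalance the counts.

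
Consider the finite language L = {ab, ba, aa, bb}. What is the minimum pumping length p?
p = 3

For a finite language L, the pumping lemma holds vacuously if p > max|s| for s ∈ L.

The longest string in L = {ab, ba, aa, bb} has length 2.
If p = 3, then no string s ∈ L has |s| ≥ p, so the condition is vacuously true.

The minimum pumping length is p = 3.

Why no smaller p works: for any p ≤ 2, the longest string s ∈ L has |s| = 2 ≥ p, so it would
have to be pumpable; but pumping up (i = 2, 3, ...) produces ever longer strings, which cannot all lie in the
finite language L. So the pumping property fails for every p ≤ 2.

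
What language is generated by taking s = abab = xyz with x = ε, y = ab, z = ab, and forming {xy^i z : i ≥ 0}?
{xy^i z : i ≥ 0} = {(ab)^(i+1) : i ≥ 0} = {ab, abab, ababab, ...}

With x = ε, y = ab, z = ab: Pumping 'ab' gives strings of alternating a's and b's.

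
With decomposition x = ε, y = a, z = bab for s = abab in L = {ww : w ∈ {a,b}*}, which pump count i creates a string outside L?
i = 0

xy⁰z = ε · ε · bab = bab; bab has odd length 3, so it cannot be written as ww and is not in L.
(Other choices also work, e.g. i = 2, 3; only i = 1 is guaranteed to stay in L since xy¹z = s.)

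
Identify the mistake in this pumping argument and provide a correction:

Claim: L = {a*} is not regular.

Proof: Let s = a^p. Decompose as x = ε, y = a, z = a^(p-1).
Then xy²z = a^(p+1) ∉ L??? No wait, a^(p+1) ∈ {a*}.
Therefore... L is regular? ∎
Error: The proof attempts to show a*  is not regular, but a* IS regular!

Correction: a* is a regular language (recognized by a simple DFA with one accepting state and self-loop on 'a'). The pumping lemma can only prove non-regularity, not regularity. For regular languages, pumping always works.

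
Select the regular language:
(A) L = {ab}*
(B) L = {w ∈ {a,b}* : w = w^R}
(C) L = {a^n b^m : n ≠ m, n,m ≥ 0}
(A) {ab}*

(A) L = {ab}* is regular.

This can be recognized by a finite automaton (DFA/NFA).
Regular expressions like {ab}* define regular languages.

The other choices are not regular:
- {a^n b^m : n ≠ m, n,m ≥ 0}: After pumping a's, we can make n = m
- {w ∈ {a,b}* : w = w^R}: After pumping, the string is no longer symmetric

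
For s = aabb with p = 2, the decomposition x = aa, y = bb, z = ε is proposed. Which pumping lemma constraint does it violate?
Violated: |xy| ≤ p

The decomposition x = aa, y = bb, z = ε for s = aabb with p = 2
violates the constraint: |xy| ≤ p

|xy| = |aabb| = 4 > 2 = p. The decomposition puts too many characters in xy.

Pumping lemma constraints:
1. xyz = s (decomposition is valid)
2. |xy| ≤ p
3. |y| > 0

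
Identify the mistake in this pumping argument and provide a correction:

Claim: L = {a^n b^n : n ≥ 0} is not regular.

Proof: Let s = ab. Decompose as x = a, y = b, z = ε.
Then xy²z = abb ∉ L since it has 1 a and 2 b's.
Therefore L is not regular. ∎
Error: The string s = ab might be shorter than the pumping length p.

Correction: Choose s = a^p b^p to ensure |s| ≥ p. Also, the decomposition is wrong: with |xy| ≤ p, y cannot include b's when s starts with p a's.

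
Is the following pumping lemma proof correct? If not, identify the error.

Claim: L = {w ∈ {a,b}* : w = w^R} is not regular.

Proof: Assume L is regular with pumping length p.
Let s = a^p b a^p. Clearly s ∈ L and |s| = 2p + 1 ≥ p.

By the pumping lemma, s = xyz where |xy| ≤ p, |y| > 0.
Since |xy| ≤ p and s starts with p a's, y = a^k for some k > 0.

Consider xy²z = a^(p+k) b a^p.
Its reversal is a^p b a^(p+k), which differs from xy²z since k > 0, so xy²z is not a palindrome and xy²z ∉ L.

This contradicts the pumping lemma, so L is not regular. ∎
The proof is correct.

This proof is valid because:
1. s = a^p b a^p is in L and is chosen in terms of p, so |s| ≥ p holds for every p
2. The decomposition analysis is correct: |xy| ≤ p forces y to lie inside the leading a's
3. The contradiction is valid: a^(p+k) b a^p has more a's before the b than after it, so it is not a palindrome
4. The conclusion follows logically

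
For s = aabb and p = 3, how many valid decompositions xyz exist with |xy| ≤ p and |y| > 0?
6

For s = 'aabb' with pumping length p = 3:

Constraints: |xy| ≤ 3, |y| > 0

Valid decompositions (|xy| ≤ p, |y| ≥ 1):
  • x='', y='a', z='abb'
  • x='a', y='a', z='bb'
  • x='', y='aa', z='bb'
  • x='aa', y='b', z='b'
  • x='a', y='ab', z='b'
  • x='', y='aab', z='b'

Total count: 6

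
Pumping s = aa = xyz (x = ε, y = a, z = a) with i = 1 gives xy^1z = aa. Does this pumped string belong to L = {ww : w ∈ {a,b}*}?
Yes

xy¹z = ε · a · a = aa.
aa splits into halves a · a, which are equal, so it is in L (w = a).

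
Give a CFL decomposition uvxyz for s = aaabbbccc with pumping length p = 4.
u='aa', v='a', x='bb', y='b', z='ccc'

For s = aaabbbccc with pumping length p = 4:

One valid decomposition:
- u = 'aa'
- v = 'a'
- x = 'bb'
- y = 'b'
- z = 'ccc'

Verification:
- uvxyz = 'aa' + 'a' + 'bb' + 'b' + 'ccc' = aaabbbccc ✓
- |vxy| = |'abbb'| = 4 ≤ 4 ✓
- |vy| = |'ab'| = 2 > 0 ✓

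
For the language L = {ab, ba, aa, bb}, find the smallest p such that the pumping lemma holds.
p = 3

For a finite language L, the pumping lemma holds vacuously if p > max|s| for s ∈ L.

The longest string in L = {ab, ba, aa, bb} has length 2.
If p = 3, then no string s ∈ L has |s| ≥ p, so the condition is vacuously true.

The minimum pumping length is p = 3.

Why no smaller p works: for any p ≤ 2, the longest string s ∈ L has |s| = 2 ≥ p, so it would
have to be pumpable; but pumping up (i = 2, 3, ...) produces ever longer strings, which cannot all lie in the
finite language L. So the pumping property fails for every p ≤ 2.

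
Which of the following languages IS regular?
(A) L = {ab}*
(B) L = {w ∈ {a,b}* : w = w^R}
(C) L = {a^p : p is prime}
(A) {ab}*

(A) L = {ab}* is regular.

This can be recognized by a finite automaton (DFA/NFA).
Regular expressions like {ab}* define regular languages.

The other choices are not regular:
- {a^p : p is prime}: After pumping, the length becomes composite
- {w ∈ {a,b}* : w = w^R}: After pumping, the string is no longer symmetric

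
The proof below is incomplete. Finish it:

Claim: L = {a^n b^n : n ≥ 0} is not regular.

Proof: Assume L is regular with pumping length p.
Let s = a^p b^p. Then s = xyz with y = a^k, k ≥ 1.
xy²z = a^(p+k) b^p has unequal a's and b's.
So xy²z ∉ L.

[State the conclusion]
This contradicts the pumping lemma for regular languages,
which guarantees xy^i z ∈ L for all i ≥ 0.

Since our assumption that L is regular leads to a contradiction,
we conclude that L = {a^n b^n : n ≥ 0} is NOT regular. ∎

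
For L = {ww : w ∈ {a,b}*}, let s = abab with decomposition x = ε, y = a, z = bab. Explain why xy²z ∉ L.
xy²z = aabab ∉ L

Pumping with i = 2 replaces y = a by y² = aa:
- Original: s = xyz = abab; abab splits into halves ab · ab, which are equal, so it is in L (w = ab)
- Pumped: xy²z = ε · aa · bab = aabab
- aabab has odd length 5, so it cannot be written as ww and is not in L

The pumping lemma would require xy²z ∈ L, so this decomposition yields a contradiction.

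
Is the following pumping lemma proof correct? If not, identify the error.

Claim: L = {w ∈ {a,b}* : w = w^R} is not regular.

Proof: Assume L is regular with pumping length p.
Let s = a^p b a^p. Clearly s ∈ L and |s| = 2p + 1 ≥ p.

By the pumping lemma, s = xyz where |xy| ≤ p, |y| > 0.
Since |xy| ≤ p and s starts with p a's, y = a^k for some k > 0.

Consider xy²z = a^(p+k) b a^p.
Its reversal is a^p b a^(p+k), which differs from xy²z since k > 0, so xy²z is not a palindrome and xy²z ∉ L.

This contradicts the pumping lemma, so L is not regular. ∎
The proof is correct.

This proof is valid because:
1. s = a^p b a^p is in L and is chosen in terms of p, so |s| ≥ p holds for every p
2. The decomposition analysis is correct: |xy| ≤ p forces y to lie inside the leading a's
3. The contradiction is valid: a^(p+k) b a^p has more a's before the b than after it, so it is not a palindrome
4. The conclusion follows logically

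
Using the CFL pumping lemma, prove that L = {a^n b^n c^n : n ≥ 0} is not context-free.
Assume for contradiction that L is context-free, and let p ≥ 1 be the pumping length given by the pumping lemma for CFLs.
Choose s = a^p b^p c^p. Then s ∈ L and |s| = 3p ≥ p.
By the CFL pumping lemma, s = uvxyz for some u, v, x, y, z with |vxy| ≤ p, |vy| ≥ 1, and uv^i xy^i z ∈ L for every i ≥ 0.

Because |vxy| ≤ p, the window vxy cannot contain both an a and a c: any substring of s containing both must include the entire block b^p plus at least one a and one c, so it has length ≥ p + 2 > p.
Hence at least one of the letters a, c does not occur in vy at all.

Take i = 0: the string uxz is obtained from s by deleting |vy| ≥ 1 symbols, so |uxz| = 3p − |vy| < 3p.
But the letter (a or c) that does not occur in vy still occurs exactly p times in uxz. Every string of L with exactly p copies of some letter is a^p b^p c^p, of length 3p. Since |uxz| < 3p, uxz ∉ L.

This contradicts the CFL pumping lemma, which requires uv^i xy^i z ∈ L for all i ≥ 0.
Hence L = {a^n b^n c^n : n ≥ 0} is not context-free. ∎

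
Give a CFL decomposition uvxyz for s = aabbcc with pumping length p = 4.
u='a', v='a', x='bb', y='c', z='c'

For s = aabbcc with pumping length p = 4:

One valid decomposition:
- u = 'a'
- v = 'a'
- x = 'bb'
- y = 'c'
- z = 'c'

Verification:
- uvxyz = 'a' + 'a' + 'bb' + 'c' + 'c' = aabbcc ✓
- |vxy| = |'abbc'| = 4 ≤ 4 ✓
- |vy| = |'ac'| = 2 > 0 ✓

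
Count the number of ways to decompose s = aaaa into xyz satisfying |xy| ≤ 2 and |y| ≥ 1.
3

For s = 'aaaa' with pumping length p = 2:

Constraints: |xy| ≤ 2, |y| > 0

Valid decompositions (|xy| ≤ p, |y| ≥ 1):
  • x='', y='a', z='aaa'
  • x='a', y='a', z='aa'
  • x='', y='aa', z='aa'

Total count: 3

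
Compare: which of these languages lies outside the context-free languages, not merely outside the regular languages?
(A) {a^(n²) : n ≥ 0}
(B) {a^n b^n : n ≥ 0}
(A) {a^(n²) : n ≥ 0}

(A) {a^(n²) : n ≥ 0} requires the CFL pumping lemma.

- {a^n b^n : n ≥ 0} is context-free (but not regular)
  • Can be shown non-regular with the regular pumping lemma
  • After pumping, the number of a's and b's become unequal

- {a^(n²) : n ≥ 0} is NOT context-free
  • Requires the CFL pumping lemma to prove
  • Gaps between squares grow unboundedly

The CFL pumping lemma is "stronger" in that it can prove non-membership
in the larger class of context-free languages.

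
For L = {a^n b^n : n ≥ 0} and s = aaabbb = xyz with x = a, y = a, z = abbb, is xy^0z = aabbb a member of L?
No

xy⁰z = a · ε · abbb = aabbb.
aabbb has 2 a's and 3 b's; 2 ≠ 3, so it is not in L.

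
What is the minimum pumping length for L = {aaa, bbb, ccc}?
p = 4

For a finite language L, the pumping lemma holds vacuously if p > max|s| for s ∈ L.

The longest string in L = {aaa, bbb, ccc} has length 3.
If p = 4, then no string s ∈ L has |s| ≥ p, so the condition is vacuously true.

The minimum pumping length is p = 4.

Why no smaller p works: for any p ≤ 3, the longest string s ∈ L has |s| = 3 ≥ p, so it would
have to be pumpable; but pumping up (i = 2, 3, ...) produces ever longer strings, which cannot all lie in the
finite language L. So the pumping property fails for every p ≤ 3.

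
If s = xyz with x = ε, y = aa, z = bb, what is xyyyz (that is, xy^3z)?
aaaaaabb

Given x = '', y = 'aa', z = 'bb' and i = 3:

xy^3z = x + y·y·...·y (3 times) + z
       = '' + 'aa'^3 + 'bb'
       = '' + 'aaaaaa' + 'bb'
       = 'aaaaaabb'

The pumped string is 'aaaaaabb' with length 8.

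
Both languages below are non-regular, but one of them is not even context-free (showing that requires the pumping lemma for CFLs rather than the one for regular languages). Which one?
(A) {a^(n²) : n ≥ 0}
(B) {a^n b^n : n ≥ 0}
(A) {a^(n²) : n ≥ 0}

(A) {a^(n²) : n ≥ 0} requires the CFL pumping lemma.

- {a^n b^n : n ≥ 0} is context-free (but not regular)
  • Can be shown non-regular with the regular pumping lemma
  • After pumping, the number of a's and b's become unequal

- {a^(n²) : n ≥ 0} is NOT context-free
  • Requires the CFL pumping lemma to prove
  • Gaps between squares grow unboundedly

The CFL pumping lemma is "stronger" in that it can prove non-membership
in the larger class of context-free languages.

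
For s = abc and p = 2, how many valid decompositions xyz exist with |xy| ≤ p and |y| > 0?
3

For s = 'abc' with pumping length p = 2:

Constraints: |xy| ≤ 2, |y| > 0

Valid decompositions (|xy| ≤ p, |y| ≥ 1):
  • x='', y='a', z='bc'
  • x='a', y='b', z='c'
  • x='', y='ab', z='c'

Total count: 3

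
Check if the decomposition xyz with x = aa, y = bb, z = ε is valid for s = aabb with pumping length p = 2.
Violated: |xy| ≤ p

The decomposition x = aa, y = bb, z = ε for s = aabb with p = 2
violates the constraint: |xy| ≤ p

|xy| = |aabb| = 4 > 2 = p. The decomposition puts too many characters in xy.

Pumping lemma constraints:
1. xyz = s (decomposition is valid)
2. |xy| ≤ p
3. |y| > 0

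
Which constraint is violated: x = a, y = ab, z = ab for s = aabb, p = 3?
Violated: xyz = s

The decomposition x = a, y = ab, z = ab for s = aabb with p = 3
violates the constraint: xyz = s

xyz = 'a' + 'ab' + 'ab' = 'aabab' ≠ 'aabb' = s. The decomposition doesn't reconstruct s.

Pumping lemma constraints:
1. xyz = s (decomposition is valid)
2. |xy| ≤ p
3. |y| > 0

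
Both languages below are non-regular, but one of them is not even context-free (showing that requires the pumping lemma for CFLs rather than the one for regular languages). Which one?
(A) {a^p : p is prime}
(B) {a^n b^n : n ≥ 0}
(A) {a^p : p is prime}

(A) {a^p : p is prime} requires the CFL pumping lemma.

- {a^n b^n : n ≥ 0} is context-free (but not regular)
  • Can be shown non-regular with the regular pumping lemma
  • After pumping, the number of a's and b's become unequal

- {a^p : p is prime} is NOT context-free
  • Requires the CFL pumping lemma to prove
  • The CFL pumping lemma also fails because prime gaps are unbounded

The CFL pumping lemma is "stronger" in that it can prove non-membership
in the larger class of context-free languages.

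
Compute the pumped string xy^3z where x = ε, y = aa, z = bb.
aaaaaabb

Given x = '', y = 'aa', z = 'bb' and i = 3:

xy^3z = x + y·y·...·y (3 times) + z
       = '' + 'aa'^3 + 'bb'
       = '' + 'aaaaaa' + 'bb'
       = 'aaaaaabb'

The pumped string is 'aaaaaabb' with length 8.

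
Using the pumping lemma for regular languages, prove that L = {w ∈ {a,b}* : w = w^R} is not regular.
Assume for contradiction that L is regular, and let p ≥ 1 be the pumping length given by the pumping lemma.
Choose s = a^p b a^p. Then s ∈ L (it reads the same in both directions) and |s| = 2p + 1 ≥ p.
By the pumping lemma, s = xyz for some x, y, z with |xy| ≤ p, |y| ≥ 1, and xy^i z ∈ L for every i ≥ 0.
Since |xy| ≤ p and the first p symbols of s are all a's, y = a^k for some k with 1 ≤ k ≤ p.

Take i = 2: xy²z = a^(p + k) b a^p.
Its reversal is a^p b a^(p + k). These differ because the block of a's before the unique b has length p + k in one and p in the other, and p + k ≠ p since k ≥ 1. So xy²z is not a palindrome, i.e. xy²z ∉ L.

This contradicts the pumping lemma, which requires xy^i z ∈ L for all i ≥ 0.
Hence L = {w ∈ {a,b}* : w = w^R} is not regular. ∎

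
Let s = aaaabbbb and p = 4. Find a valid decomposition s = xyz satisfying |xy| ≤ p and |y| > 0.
x = 'a', y = 'a', z = 'aabbbb'

For s = aaaabbbb and p = 4, one valid decomposition is:
- x = 'a' (length 1)
- y = 'a' (length 1)
- z = 'aabbbb' (length 6)

Verification:
- xyz = 'a' + 'a' + 'aabbbb' = aaaabbbb ✓
- |xy| = 2 ≤ 4 ✓
- |y| = 1 > 0 ✓

All pumping lemma constraints are satisfied.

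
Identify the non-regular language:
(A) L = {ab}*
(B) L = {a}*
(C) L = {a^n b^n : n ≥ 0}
(C) {a^n b^n : n ≥ 0}

(C) L = {a^n b^n : n ≥ 0} is NOT regular.

The pumping lemma can be used to prove this:
After pumping, the number of a's and b's become unequal

The other languages are regular because they can be recognized by finite automata.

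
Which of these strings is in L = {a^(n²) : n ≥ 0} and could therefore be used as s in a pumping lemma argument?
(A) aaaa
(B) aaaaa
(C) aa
(A) aaaa

The pumping lemma is applied to a string s that lies in L, so first check membership of each option:
- (A) aaaa has length 4 = 2², a perfect square, so it is in L ✓
- (B) aaaaa has length 5, strictly between 2² = 4 and 3² = 9, so it is not in L ✗
- (C) aa has length 2, strictly between 1² = 1 and 2² = 4, so it is not in L ✗

Only (A) aaaa is in L, so it is the only candidate that could play the role of s.
(In a complete proof one picks s in terms of the pumping length p so that |s| ≥ p is guaranteed; a fixed string like aaaa illustrates the shape of such an s.)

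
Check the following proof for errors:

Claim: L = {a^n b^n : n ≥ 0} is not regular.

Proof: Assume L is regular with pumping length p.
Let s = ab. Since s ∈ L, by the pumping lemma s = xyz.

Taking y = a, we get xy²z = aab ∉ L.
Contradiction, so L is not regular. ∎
The proof is INCORRECT.

Error: The string s = ab may be shorter than p.
The pumping lemma only applies to strings with |s| ≥ p, and p is not under our control.
We must choose s in terms of p, e.g. s = a^p b^p, to ensure |s| ≥ p.
(The proof also fixes one particular y; a valid argument must handle every decomposition with |xy| ≤ p and |y| ≥ 1 — for s = a^p b^p this forces y = a^k, and then xy²z = a^(p+k) b^p ∉ L.)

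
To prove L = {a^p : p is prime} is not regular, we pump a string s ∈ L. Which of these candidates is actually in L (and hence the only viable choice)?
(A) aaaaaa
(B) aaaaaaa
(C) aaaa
(B) aaaaaaa

The pumping lemma is applied to a string s that lies in L, so first check membership of each option:
- (A) aaaaaa has length 6 = 2 × 3, which is not prime, so it is not in L ✗
- (B) aaaaaaa has length 7, which is prime, so it is in L ✓
- (C) aaaa has length 4 = 2 × 2, which is not prime, so it is not in L ✗

Only (B) aaaaaaa is in L, so it is the only candidate that could play the role of s.
(In a complete proof one picks s in terms of the pumping length p so that |s| ≥ p is guaranteed; a fixed string like aaaaaaa illustrates the shape of such an s.)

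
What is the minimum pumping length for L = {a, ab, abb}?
p = 4

For a finite language L, the pumping lemma holds vacuously if p > max|s| for s ∈ L.

The longest string in L = {a, ab, abb} has length 3.
If p = 4, then no string s ∈ L has |s| ≥ p, so the condition is vacuously true.

The minimum pumping length is p = 4.

Why no smaller p works: for any p ≤ 3, the longest string s ∈ L has |s| = 3 ≥ p, so it would
have to be pumpable; but pumping up (i = 2, 3, ...) produces ever longer strings, which cannot all lie in the
finite language L. So the pumping property fails for every p ≤ 3.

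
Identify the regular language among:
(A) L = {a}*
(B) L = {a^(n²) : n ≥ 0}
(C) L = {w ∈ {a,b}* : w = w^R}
(A) {a}*

(A) L = {a}* is regular.

This can be recognized by a finite automaton (DFA/NFA).
Regular expressions like {a}* define regular languages.

The other choices are not regular:
- {w ∈ {a,b}* : w = w^R}: After pumping, the string is no longer symmetric
- {a^(n²) : n ≥ 0}: After pumping, length is no longer a perfect square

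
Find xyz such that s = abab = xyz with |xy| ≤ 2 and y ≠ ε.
x = '', y = 'a', z = 'bab'

For s = abab and p = 2, one valid decomposition is:
- x = '' (length 0)
- y = 'a' (length 1)
- z = 'bab' (length 3)

Verification:
- xyz = '' + 'a' + 'bab' = abab ✓
- |xy| = 1 ≤ 2 ✓
- |y| = 1 > 0 ✓

All pumping lemma constraints are satisfied.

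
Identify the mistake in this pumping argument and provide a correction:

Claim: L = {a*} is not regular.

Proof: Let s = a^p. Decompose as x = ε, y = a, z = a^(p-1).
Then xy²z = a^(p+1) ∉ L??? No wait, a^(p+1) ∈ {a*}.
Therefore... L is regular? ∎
Error: The proof attempts to show a*  is not regular, but a* IS regular!

Correction: a* is a regular language (recognized by a simple DFA with one accepting state and self-loop on 'a'). The pumping lemma can only prove non-regularity, not regularity. For regular languages, pumping always works.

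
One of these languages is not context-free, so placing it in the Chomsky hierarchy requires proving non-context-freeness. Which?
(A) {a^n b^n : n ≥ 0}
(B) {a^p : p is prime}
(B) {a^p : p is prime}

(B) {a^p : p is prime} requires the CFL pumping lemma.

- {a^n b^n : n ≥ 0} is context-free (but not regular)
  • Can be shown non-regular with the regular pumping lemma
  • After pumping, the number of a's and b's become unequal

- {a^p : p is prime} is NOT context-free
  • Requires the CFL pumping lemma to prove
  • The CFL pumping lemma also fails because prime gaps are unbounded

The CFL pumping lemma is "stronger" in that it can prove non-membership
in the larger class of context-free languages.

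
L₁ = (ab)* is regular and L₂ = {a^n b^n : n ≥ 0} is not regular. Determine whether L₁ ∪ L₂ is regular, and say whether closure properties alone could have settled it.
No — L₁ ∪ L₂ is not regular.

Let U = (ab)* ∪ {a^n b^n}. If U were regular, then U ∩ aa*bb* would be regular (closure under intersection with a regular language). But (ab)* ∩ aa*bb* = {ab} and {a^n b^n} ∩ aa*bb* = {a^n b^n : n ≥ 1}, so U ∩ aa*bb* = {a^n b^n : n ≥ 1}, which is not regular. Hence U is not regular.

Note that the bare facts "L₁ regular, L₂ non-regular" do not settle the question by themselves: the closure of regular languages under ∪, ∩, complement and difference applies only when BOTH operands are regular. With a non-regular operand the result can come out regular or non-regular depending on the specific languages, so one has to work out L₁ ∪ L₂ for this particular pair, as above.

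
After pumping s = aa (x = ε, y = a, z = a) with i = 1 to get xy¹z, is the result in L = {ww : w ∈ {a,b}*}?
Yes

xy¹z = ε · a · a = aa.
aa splits into halves a · a, which are equal, so it is in L (w = a).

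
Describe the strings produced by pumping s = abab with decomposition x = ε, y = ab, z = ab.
{xy^i z : i ≥ 0} = {(ab)^(i+1) : i ≥ 0} = {ab, abab, ababab, ...}

With x = ε, y = ab, z = ab: Pumping 'ab' gives strings of alternating a's and b's.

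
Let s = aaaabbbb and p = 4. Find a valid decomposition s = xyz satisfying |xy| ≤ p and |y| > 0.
x = '', y = 'aaaa', z = 'bbbb'

For s = aaaabbbb and p = 4, one valid decomposition is:
- x = '' (length 0)
- y = 'aaaa' (length 4)
- z = 'bbbb' (length 4)

Verification:
- xyz = '' + 'aaaa' + 'bbbb' = aaaabbbb ✓
- |xy| = 4 ≤ 4 ✓
- |y| = 4 > 0 ✓

All pumping lemma constraints are satisfied.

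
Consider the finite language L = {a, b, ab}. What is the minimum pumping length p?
p = 3

For a finite language L, the pumping lemma holds vacuously if p > max|s| for s ∈ L.

The longest string in L = {a, b, ab} has length 2.
If p = 3, then no string s ∈ L has |s| ≥ p, so the condition is vacuously true.

The minimum pumping length is p = 3.

Why no smaller p works: for any p ≤ 2, the longest string s ∈ L has |s| = 2 ≥ p, so it would
have to be pumpable; but pumping up (i = 2, 3, ...) produces ever longer strings, which cannot all lie in the
finite language L. So the pumping property fails for every p ≤ 2.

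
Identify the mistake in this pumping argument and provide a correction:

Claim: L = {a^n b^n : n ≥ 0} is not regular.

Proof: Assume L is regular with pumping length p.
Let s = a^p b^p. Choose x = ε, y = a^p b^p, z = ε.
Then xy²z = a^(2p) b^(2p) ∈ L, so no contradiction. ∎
Error: The decomposition violates |xy| ≤ p. With y = a^p b^p, |xy| = |y| = 2p > p. (The proof also miscomputes xy²z, which would be a^p b^p a^p b^p rather than a^(2p) b^(2p), and it wrongly treats one harmless decomposition as settling the matter — the prover does not get to choose the decomposition.)

Correction: The pumping lemma requires |xy| ≤ p, and the argument must handle every decomposition satisfying |xy| ≤ p, |y| ≥ 1. Since s starts with p a's, any such y consists only of a's, say y = a^k with k ≥ 1. Then xy²z = a^(p+k) b^p has unequal numbers of a's and b's, so xy²z ∉ L — the required contradiction.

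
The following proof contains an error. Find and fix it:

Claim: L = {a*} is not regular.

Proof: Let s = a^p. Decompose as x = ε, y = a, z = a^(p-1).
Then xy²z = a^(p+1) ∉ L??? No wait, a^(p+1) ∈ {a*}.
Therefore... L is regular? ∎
Error: The proof attempts to show a*  is not regular, but a* IS regular!

Correction: a* is a regular language (recognized by a simple DFA with one accepting state and self-loop on 'a'). The pumping lemma can only prove non-regularity, not regularity. For regular languages, pumping always works.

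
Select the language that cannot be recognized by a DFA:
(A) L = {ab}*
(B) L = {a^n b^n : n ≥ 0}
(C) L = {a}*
(B) {a^n b^n : n ≥ 0}

(B) L = {a^n b^n : n ≥ 0} is NOT regular.

The pumping lemma can be used to prove this:
After pumping, the number of a's and b's become unequal

The other languages are regular because they can be recognized by finite automata.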